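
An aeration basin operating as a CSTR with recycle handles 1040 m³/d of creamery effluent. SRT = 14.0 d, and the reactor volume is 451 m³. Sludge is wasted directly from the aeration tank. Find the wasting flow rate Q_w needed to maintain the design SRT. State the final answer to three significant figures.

Q_w ≈ 32.2 m³/d

For wasting at MLVSS concentration, Q_w = V/θ_c = 451.0/14.0 = 32.21 m³/d.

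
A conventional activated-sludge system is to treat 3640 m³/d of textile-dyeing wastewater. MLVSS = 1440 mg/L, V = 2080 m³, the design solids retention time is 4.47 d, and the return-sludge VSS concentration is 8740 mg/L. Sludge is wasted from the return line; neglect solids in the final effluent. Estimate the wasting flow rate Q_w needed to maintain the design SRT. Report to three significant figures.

θ_c = V·X/(Q_w·X_r) when wasting from the recycle, so Q_w = V·X/(θ_c·X_r) = 2080 × 1440 / (4.47 × 8740) = 76.67 m³/d.

Q_w ≈ 76.7 m³/d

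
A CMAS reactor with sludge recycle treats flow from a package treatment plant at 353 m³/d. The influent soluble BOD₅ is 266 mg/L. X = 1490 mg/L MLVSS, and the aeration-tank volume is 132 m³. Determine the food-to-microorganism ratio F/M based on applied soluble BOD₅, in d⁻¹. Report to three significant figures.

F/M = Q·S₀ / (V·X) = 353 × 266 / (132.0 × 1490) = 0.4774 g soluble BOD₅·(g VSS·d)⁻¹.

F/M ≈ 0.477 d⁻¹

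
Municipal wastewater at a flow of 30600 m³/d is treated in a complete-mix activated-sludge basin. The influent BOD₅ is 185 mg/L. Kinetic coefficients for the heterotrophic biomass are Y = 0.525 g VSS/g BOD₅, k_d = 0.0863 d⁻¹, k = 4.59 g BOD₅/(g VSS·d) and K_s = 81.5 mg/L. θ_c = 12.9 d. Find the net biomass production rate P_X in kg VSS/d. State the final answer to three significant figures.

From the Monod/SRT balance for a CMAS, S = K_s·(1+k_d θ_c)/[θ_c·(Y k − k_d) − 1] = 81.5 × (1 + 0.0863 × 12.9) / [12.9 × (0.525 × 4.59 − 0.0863) − 1] = 172.2 / 28.97 = 5.945 mg/L.
The observed yield is Y_obs = Y/(1 + k_d·θ_c) = 0.525 / (1 + 0.0863 × 12.9) = 0.525 / 2.113 = 0.2484 g VSS per g BOD₅ removed.
Q·(S₀ − S) = 30600 × (185 − 5.94) × 10⁻³ = 5479 kg/d removed.
P_X = Y_obs · Q(S₀ − S) = 0.2484 × 5479 = 1361 kg VSS/d.

P_X ≈ 1360 kg VSS/d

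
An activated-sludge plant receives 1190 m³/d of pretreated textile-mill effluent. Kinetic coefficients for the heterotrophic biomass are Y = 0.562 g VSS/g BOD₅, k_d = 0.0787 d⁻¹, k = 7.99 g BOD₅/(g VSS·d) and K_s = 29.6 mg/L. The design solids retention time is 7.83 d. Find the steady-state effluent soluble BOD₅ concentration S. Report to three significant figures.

S ≈ 1.43 mg/L

For a completely mixed reactor with recycle the Lawrence–McCarty relation gives S = K_s·(1 + k_d·θ_c) / [θ_c·(Y·k − k_d) − 1] = 29.6 × (1 + 0.0787 × 7.83) / [7.83 × (0.562 × 7.99 − 0.0787) − 1] = 47.84 / 33.54 = 1.426 mg/L.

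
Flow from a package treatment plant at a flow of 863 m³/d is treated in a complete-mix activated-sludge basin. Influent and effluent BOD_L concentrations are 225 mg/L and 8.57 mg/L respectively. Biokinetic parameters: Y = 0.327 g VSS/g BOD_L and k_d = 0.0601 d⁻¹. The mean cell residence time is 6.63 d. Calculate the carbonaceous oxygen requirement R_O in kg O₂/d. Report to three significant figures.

The observed yield is Y_obs = Y/(1 + k_d·θ_c) = 0.327 / (1 + 0.0601 × 6.63) = 0.327 / 1.398 = 0.2338 g VSS per g BOD_L removed.
ΔS = 225 − 8.57 = 216.4 mg/L, so the substrate removal rate is 863 × 216.4/1000 = 186.8 kg BOD_L/d.
Biomass synthesised: P_X = Y_obs × 186.8 = 43.67 kg VSS/d.
R_O = Q·(S₀ − S) − 1.42·P_X = 186.8 − 1.42 × 43.67 = 124.8 kg O₂/d.

R_O ≈ 125 kg O₂/d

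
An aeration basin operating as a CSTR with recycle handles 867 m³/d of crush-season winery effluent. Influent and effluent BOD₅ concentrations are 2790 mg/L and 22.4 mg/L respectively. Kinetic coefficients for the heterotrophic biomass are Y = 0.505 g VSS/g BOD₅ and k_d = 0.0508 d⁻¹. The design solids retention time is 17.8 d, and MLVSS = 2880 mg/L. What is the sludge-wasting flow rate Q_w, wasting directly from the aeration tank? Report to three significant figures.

Q_w ≈ 221 m³/d

Rearranging the biomass balance for a CMAS with decay, V = Y·Q·ΔS·θ_c / [X·(1+k_d θ_c)] = 0.505 × 867 × (2790 − 22.4) × 17.8 / [2880 × (1 + 0.0508 × 17.8)] = 2.16×10^7 / 5484 = 3933 m³.
With mixed-liquor wasting, θ_c = V/Q_w, so Q_w = V/θ_c = 3933/17.8 = 221.0 m³/d.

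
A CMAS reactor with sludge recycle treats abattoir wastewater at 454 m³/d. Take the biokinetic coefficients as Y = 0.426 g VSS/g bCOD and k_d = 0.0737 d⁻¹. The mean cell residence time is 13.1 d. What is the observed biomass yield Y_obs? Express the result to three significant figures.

Y_obs ≈ 0.217 g VSS/g bCOD

Observed yield with endogenous decay: Y_obs = Y / (1 + k_d·θ_c) = 0.426 / (1 + 0.0737 × 13.1) = 0.426 / 1.965 = 0.2167 g VSS/g bCOD.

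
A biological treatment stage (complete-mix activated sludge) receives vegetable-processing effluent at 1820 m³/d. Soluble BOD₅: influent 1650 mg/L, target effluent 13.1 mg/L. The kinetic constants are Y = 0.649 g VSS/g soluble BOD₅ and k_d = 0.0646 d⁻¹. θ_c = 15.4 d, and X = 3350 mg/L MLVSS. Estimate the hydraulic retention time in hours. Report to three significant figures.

τ ≈ 58.8 h

From the SRT design equation V = Y Q (S₀−S) θ_c / [X (1 + k_d θ_c)] = 0.649 × 1820 × (1650 − 13.1) × 15.4 / [3350 × (1 + 0.0646 × 15.4)] = 2.98×10^7 / 6683 = 4456 m³.
HRT = V/Q = 4456 m³ / 1820 m³·d⁻¹ = 2.448 d × 24 = 58.76 h.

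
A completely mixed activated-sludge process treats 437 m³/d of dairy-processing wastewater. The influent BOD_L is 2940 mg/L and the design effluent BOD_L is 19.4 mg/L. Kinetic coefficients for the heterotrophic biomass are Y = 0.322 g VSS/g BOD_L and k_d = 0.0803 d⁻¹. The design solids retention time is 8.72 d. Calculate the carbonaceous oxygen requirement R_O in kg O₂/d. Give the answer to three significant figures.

R_O ≈ 933 kg O₂/d

Correct the yield for decay: Y_obs = Y/(1 + k_d θ_c) = 0.322 / (1 + 0.0803 × 8.72) = 0.322 / 1.700 = 0.1894.
ΔS = 2940 − 19.4 = 2921 mg/L, so the substrate removal rate is 437 × 2921/1000 = 1276 kg BOD_L/d.
Biomass synthesised: P_X = Y_obs × 1276 = 241.7 kg VSS/d.
R_O = Q·(S₀ − S) − 1.42·P_X = 1276 − 1.42 × 241.7 = 933.1 kg O₂/d.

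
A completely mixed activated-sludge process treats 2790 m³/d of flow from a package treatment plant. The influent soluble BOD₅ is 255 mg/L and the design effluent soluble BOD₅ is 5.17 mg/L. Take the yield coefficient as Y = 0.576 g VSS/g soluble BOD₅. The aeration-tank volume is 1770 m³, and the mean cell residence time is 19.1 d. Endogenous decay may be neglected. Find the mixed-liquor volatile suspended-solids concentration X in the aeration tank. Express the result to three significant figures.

Without decay, X = Y Q (S₀−S) θ_c / V = 0.576 × 2790 × (255 − 5.17) × 19.1 / 1770 = 4332 mg/L.

X ≈ 4330 mg/L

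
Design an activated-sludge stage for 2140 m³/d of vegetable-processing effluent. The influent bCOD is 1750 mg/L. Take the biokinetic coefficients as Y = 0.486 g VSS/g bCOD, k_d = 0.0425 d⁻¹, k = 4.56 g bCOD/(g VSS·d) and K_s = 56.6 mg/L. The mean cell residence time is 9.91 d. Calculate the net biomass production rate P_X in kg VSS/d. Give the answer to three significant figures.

P_X ≈ 1280 kg VSS/d

For a completely mixed reactor with recycle the Lawrence–McCarty relation gives S = K_s·(1 + k_d·θ_c) / [θ_c·(Y·k − k_d) − 1] = 56.6 × (1 + 0.0425 × 9.91) / [9.91 × (0.486 × 4.56 − 0.0425) − 1] = 80.44 / 20.54 = 3.916 mg/L.
The observed yield is Y_obs = Y/(1 + k_d·θ_c) = 0.486 / (1 + 0.0425 × 9.91) = 0.486 / 1.421 = 0.3420 g VSS per g bCOD removed.
Q·(S₀ − S) = 2140 × (1750 − 3.92) × 10⁻³ = 3737 kg/d removed.
P_X = Y_obs · Q(S₀ − S) = 0.3420 × 3737 = 1278 kg VSS/d.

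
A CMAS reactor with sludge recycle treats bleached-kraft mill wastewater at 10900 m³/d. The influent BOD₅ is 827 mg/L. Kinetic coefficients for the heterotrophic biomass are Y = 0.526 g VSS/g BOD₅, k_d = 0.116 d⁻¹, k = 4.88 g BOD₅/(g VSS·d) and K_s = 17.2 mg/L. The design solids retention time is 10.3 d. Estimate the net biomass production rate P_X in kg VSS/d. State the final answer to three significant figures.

P_X ≈ 2160 kg VSS/d

From the Monod/SRT balance for a CMAS, S = K_s·(1+k_d θ_c)/[θ_c·(Y k − k_d) − 1] = 17.2 × (1 + 0.116 × 10.3) / [10.3 × (0.526 × 4.88 − 0.116) − 1] = 37.75 / 24.24 = 1.557 mg/L.
Y_obs = Y / (1 + k_d θ_c) = 0.526 / (1 + 0.116 × 10.3) = 0.526 / 2.195 = 0.2397.
Substrate removed = Q·(S₀ − S) = 10900 m³/d × (827 − 1.56) g/m³ = 9×10^6 g/d = 8997 kg/d.
So the net sludge growth is P_X = 0.2397 × 8997 = 2156 kg VSS/d.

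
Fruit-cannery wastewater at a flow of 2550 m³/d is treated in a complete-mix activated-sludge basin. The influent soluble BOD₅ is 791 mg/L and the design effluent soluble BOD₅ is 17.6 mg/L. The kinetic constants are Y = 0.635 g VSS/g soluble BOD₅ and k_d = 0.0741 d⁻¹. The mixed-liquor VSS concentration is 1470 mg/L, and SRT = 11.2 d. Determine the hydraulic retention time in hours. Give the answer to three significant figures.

τ ≈ 49.1 h

Steady-state biomass mass balance: V·X·(1 + k_d·θ_c) = Y·Q·(S₀ − S)·θ_c, so V = 0.635 × 2550 × (791 − 17.6) × 11.2 / [1470 × (1 + 0.0741 × 11.2)] = 1.4×10^7 / 2690 = 5214 m³.
τ = V/Q = 5214/2550 = 2.045 d, or 49.07 h.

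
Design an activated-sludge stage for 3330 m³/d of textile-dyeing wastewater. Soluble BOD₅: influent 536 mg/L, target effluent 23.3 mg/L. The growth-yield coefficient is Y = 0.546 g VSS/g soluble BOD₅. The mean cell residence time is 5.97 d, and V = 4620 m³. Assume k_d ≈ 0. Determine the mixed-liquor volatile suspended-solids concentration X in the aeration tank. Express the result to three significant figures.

X ≈ 1200 mg/L

X = Y·Q·ΔS·θ_c / V = 0.546 × 3330 × (536 − 23.3) × 5.97 / 4620 = 1205 mg/L.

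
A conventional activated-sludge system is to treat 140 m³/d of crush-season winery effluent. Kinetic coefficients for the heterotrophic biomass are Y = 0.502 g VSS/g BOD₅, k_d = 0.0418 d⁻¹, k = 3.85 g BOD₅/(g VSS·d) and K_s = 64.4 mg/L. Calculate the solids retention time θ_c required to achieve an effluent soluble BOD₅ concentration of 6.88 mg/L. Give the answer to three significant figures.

θ_c ≈ 6.91 d

At the target effluent, Y k S/(K_s+S) = 0.502×3.85×6.88/71.28 = 0.1865 d⁻¹.
1/θ_c = 0.1865 − 0.0418 = 0.1447 d⁻¹, so θ_c = 6.909 d.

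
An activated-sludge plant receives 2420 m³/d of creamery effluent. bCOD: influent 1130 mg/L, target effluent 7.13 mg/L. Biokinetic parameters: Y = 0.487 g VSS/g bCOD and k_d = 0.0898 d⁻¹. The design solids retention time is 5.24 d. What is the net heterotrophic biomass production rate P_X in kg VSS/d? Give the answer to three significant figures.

Correct the yield for decay: Y_obs = Y/(1 + k_d θ_c) = 0.487 / (1 + 0.0898 × 5.24) = 0.487 / 1.471 = 0.3312.
Q·(S₀ − S) = 2420 × (1130 − 7.13) × 10⁻³ = 2717 kg/d removed.
Biomass produced: P_X = Y_obs·Q·ΔS = 0.3312 × 2717 ≈ 899.9 kg VSS/d.

P_X ≈ 900 kg VSS/d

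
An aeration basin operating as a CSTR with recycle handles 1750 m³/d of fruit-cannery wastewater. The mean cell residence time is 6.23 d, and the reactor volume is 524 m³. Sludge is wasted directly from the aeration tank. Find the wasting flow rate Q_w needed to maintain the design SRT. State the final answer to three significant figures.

Wasting from the aeration tank: Q_w = V / θ_c = 524.0 / 6.23 = 84.11 m³/d.

Q_w ≈ 84.1 m³/d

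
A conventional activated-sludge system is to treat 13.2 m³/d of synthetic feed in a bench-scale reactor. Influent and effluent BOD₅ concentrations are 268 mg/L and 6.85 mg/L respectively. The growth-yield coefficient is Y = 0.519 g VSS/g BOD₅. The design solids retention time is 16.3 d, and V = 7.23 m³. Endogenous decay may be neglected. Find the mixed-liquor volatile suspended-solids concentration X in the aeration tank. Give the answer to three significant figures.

X ≈ 4030 mg/L

From V·X = Y·Q·(S₀ − S)·θ_c (decay neglected): X = 0.519 × 13.2 × (268 − 6.85) × 16.3 / 7.23 = 4033 mg/L.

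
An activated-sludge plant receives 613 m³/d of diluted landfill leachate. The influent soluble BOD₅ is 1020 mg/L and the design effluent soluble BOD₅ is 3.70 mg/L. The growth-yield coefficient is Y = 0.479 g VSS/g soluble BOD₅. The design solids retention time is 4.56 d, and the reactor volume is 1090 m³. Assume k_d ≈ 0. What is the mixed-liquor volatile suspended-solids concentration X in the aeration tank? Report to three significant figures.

X ≈ 1250 mg/L

X = Y·Q·ΔS·θ_c / V = 0.479 × 613 × (1020 − 3.70) × 4.56 / 1090 = 1248 mg/L.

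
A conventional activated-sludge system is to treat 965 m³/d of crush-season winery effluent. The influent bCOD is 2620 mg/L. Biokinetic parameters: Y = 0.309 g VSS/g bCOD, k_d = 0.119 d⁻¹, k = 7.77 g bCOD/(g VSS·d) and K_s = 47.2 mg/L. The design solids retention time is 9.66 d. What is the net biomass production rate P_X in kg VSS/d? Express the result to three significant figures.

P_X ≈ 363 kg VSS/d

From the Monod/SRT balance for a CMAS, S = K_s·(1+k_d θ_c)/[θ_c·(Y k − k_d) − 1] = 47.2 × (1 + 0.119 × 9.66) / [9.66 × (0.309 × 7.77 − 0.119) − 1] = 101.5 / 21.04 = 4.821 mg/L.
The observed yield is Y_obs = Y/(1 + k_d·θ_c) = 0.309 / (1 + 0.119 × 9.66) = 0.309 / 2.150 = 0.1438 g VSS per g bCOD removed.
Mass of bCOD removed per day: Q(S₀ − S) = 965 × 2615 g/m³ = 2524 kg/d.
So the net sludge growth is P_X = 0.1438 × 2524 = 362.8 kg VSS/d.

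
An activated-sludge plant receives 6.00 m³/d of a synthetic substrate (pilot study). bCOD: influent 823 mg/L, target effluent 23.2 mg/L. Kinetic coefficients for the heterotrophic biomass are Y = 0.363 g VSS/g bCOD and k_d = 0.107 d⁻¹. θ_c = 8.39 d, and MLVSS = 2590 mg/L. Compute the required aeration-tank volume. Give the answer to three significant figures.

From the SRT design equation V = Y Q (S₀−S) θ_c / [X (1 + k_d θ_c)] = 0.363 × 6.00 × (823 − 23.2) × 8.39 / [2590 × (1 + 0.107 × 8.39)] = 1.46×10^4 / 4915 = 2.973 m³.

V ≈ 2.97 m³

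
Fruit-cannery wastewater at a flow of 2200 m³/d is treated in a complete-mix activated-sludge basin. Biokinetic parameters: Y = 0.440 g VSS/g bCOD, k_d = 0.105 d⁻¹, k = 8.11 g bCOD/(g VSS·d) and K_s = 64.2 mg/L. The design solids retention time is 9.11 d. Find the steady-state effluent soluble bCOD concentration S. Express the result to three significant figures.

S ≈ 4.11 mg/L

Effluent substrate depends only on kinetics and SRT: S = K_s(1 + k_d θ_c) / [θ_c(Yk − k_d) − 1] = 64.2 × (1 + 0.105 × 9.11) / [9.11 × (0.440 × 8.11 − 0.105) − 1] = 125.6 / 30.55 = 4.111 mg/L.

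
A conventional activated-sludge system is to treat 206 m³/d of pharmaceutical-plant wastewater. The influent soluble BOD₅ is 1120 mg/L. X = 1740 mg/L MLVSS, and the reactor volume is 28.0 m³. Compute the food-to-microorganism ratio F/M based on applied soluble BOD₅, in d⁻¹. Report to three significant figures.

F/M = applied load / biomass = Q·S₀/(V·X) = 206 × 1120 / (28.00 × 1740) = 4.736 d⁻¹.

F/M ≈ 4.74 d⁻¹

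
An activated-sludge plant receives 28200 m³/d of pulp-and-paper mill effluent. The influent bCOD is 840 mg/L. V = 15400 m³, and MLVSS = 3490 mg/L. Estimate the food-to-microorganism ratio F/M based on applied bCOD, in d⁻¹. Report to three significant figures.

F/M = Q·S₀ / (V·X) = 28200 × 840 / (15400 × 3490) = 0.4407 g bCOD·(g VSS·d)⁻¹.

F/M ≈ 0.441 d⁻¹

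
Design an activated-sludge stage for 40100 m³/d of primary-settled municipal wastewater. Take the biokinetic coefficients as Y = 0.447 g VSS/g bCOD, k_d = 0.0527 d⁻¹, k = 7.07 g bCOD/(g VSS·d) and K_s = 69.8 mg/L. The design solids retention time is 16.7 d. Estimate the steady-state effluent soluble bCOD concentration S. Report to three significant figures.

From the Monod/SRT balance for a CMAS, S = K_s·(1+k_d θ_c)/[θ_c·(Y k − k_d) − 1] = 69.8 × (1 + 0.0527 × 16.7) / [16.7 × (0.447 × 7.07 − 0.0527) − 1] = 131.2 / 50.90 = 2.578 mg/L.

S ≈ 2.58 mg/L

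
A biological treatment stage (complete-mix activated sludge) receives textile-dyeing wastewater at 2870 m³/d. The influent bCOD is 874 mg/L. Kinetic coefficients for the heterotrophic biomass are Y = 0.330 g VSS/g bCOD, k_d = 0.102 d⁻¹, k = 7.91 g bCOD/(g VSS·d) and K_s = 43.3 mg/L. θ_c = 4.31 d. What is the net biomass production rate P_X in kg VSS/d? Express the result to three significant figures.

From the Monod/SRT balance for a CMAS, S = K_s·(1+k_d θ_c)/[θ_c·(Y k − k_d) − 1] = 43.3 × (1 + 0.102 × 4.31) / [4.31 × (0.330 × 7.91 − 0.102) − 1] = 62.34 / 9.811 = 6.354 mg/L.
Correct the yield for decay: Y_obs = Y/(1 + k_d θ_c) = 0.330 / (1 + 0.102 × 4.31) = 0.330 / 1.440 = 0.2292.
Q·(S₀ − S) = 2870 × (874 − 6.35) × 10⁻³ = 2490 kg/d removed.
Net biomass production P_X = Y_obs × Q·(S₀ − S) = 0.2292 × 2490 = 570.8 kg VSS/d.

P_X ≈ 571 kg VSS/d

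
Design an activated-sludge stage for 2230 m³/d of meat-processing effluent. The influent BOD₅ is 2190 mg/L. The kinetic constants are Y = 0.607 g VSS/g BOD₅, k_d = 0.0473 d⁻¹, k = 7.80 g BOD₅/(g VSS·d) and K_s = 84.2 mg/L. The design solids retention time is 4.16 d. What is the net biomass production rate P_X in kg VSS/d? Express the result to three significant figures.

P_X ≈ 2470 kg VSS/d

For a completely mixed reactor with recycle the Lawrence–McCarty relation gives S = K_s·(1 + k_d·θ_c) / [θ_c·(Y·k − k_d) − 1] = 84.2 × (1 + 0.0473 × 4.16) / [4.16 × (0.607 × 7.80 − 0.0473) − 1] = 100.8 / 18.50 = 5.447 mg/L.
Correct the yield for decay: Y_obs = Y/(1 + k_d θ_c) = 0.607 / (1 + 0.0473 × 4.16) = 0.607 / 1.197 = 0.5072.
Q·(S₀ − S) = 2230 × (2190 − 5.45) × 10⁻³ = 4872 kg/d removed.
Net biomass production P_X = Y_obs × Q·(S₀ − S) = 0.5072 × 4872 = 2471 kg VSS/d.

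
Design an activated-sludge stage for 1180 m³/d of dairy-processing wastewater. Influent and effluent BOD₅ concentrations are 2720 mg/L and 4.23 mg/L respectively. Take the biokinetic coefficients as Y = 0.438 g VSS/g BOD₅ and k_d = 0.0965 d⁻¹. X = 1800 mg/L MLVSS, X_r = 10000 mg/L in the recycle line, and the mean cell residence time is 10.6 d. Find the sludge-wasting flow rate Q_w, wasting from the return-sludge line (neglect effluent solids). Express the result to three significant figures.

Q_w ≈ 69.4 m³/d

From the SRT design equation V = Y Q (S₀−S) θ_c / [X (1 + k_d θ_c)] = 0.438 × 1180 × (2720 − 4.23) × 10.6 / [1800 × (1 + 0.0965 × 10.6)] = 1.49×10^7 / 3641 = 4086 m³.
Q_w = (V·X)/(θ_c X_r) = 4086 × 1800 / (10.6 × 10000) = 69.39 m³/d.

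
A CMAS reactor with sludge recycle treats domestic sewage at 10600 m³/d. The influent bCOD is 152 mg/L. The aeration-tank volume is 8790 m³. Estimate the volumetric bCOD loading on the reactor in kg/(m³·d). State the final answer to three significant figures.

Applied bCOD load per unit volume = Q·S₀/V = (10600 × 152/1000)/8790 = 0.1833 kg bCOD·m⁻³·d⁻¹.

L_v ≈ 0.183 kg bCOD/(m³·d)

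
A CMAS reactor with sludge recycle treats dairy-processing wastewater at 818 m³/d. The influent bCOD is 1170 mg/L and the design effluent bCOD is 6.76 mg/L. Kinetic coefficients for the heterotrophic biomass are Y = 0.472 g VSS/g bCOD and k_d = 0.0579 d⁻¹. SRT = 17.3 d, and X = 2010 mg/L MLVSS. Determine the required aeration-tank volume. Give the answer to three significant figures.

Steady-state biomass mass balance: V·X·(1 + k_d·θ_c) = Y·Q·(S₀ − S)·θ_c, so V = 0.472 × 818 × (1170 − 6.76) × 17.3 / [2010 × (1 + 0.0579 × 17.3)] = 7.77×10^6 / 4023 = 1931 m³.

V ≈ 1930 m³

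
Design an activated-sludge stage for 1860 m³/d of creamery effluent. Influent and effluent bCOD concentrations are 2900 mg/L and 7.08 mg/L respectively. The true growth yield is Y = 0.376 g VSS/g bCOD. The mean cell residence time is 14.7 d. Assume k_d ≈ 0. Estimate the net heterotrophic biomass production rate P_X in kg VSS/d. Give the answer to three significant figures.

Since k_d ≈ 0, Y_obs = Y = 0.376 g VSS/g bCOD.
Mass of bCOD removed per day: Q(S₀ − S) = 1860 × 2893 g/m³ = 5381 kg/d.
Biomass produced: P_X = Y_obs·Q·ΔS = 0.3760 × 5381 ≈ 2023 kg VSS/d.

P_X ≈ 2020 kg VSS/d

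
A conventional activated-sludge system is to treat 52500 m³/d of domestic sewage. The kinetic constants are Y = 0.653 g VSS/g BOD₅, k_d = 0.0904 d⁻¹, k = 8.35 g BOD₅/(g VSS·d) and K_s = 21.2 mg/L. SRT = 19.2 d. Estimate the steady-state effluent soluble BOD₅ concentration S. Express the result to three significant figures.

From the Monod/SRT balance for a CMAS, S = K_s·(1+k_d θ_c)/[θ_c·(Y k − k_d) − 1] = 21.2 × (1 + 0.0904 × 19.2) / [19.2 × (0.653 × 8.35 − 0.0904) − 1] = 58.00 / 102.0 = 0.5689 mg/L.

S ≈ 0.569 mg/L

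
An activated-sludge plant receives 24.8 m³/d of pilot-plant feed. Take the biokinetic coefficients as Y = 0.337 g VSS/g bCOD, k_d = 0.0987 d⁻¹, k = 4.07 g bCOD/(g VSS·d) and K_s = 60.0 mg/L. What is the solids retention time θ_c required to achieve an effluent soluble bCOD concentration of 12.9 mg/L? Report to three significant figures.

At the target effluent, Y k S/(K_s+S) = 0.337×4.07×12.9/72.90 = 0.2427 d⁻¹.
1/θ_c = 0.2427 − 0.0987 = 0.1440 d⁻¹, so θ_c = 6.944 d.

θ_c ≈ 6.94 d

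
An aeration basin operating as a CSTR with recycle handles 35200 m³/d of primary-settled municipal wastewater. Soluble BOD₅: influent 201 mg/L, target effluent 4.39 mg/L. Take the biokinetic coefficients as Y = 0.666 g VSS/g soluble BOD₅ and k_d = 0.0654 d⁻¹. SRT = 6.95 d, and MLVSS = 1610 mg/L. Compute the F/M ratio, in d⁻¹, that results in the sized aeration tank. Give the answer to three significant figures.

From the SRT design equation V = Y Q (S₀−S) θ_c / [X (1 + k_d θ_c)] = 0.666 × 35200 × (201 − 4.39) × 6.95 / [1610 × (1 + 0.0654 × 6.95)] = 3.2×10^7 / 2342 = 13679 m³.
Food-to-microorganism ratio F/M = Q S₀ / (V X) = 35200 × 201 / (13679 × 1610) = 0.3213 d⁻¹.

F/M ≈ 0.321 d⁻¹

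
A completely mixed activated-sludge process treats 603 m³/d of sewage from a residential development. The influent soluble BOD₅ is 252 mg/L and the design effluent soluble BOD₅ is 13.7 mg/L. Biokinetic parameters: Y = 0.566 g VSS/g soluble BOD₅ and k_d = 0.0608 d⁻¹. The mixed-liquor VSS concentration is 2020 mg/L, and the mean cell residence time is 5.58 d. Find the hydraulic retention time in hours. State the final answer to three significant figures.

τ ≈ 6.68 h

Steady-state biomass mass balance: V·X·(1 + k_d·θ_c) = Y·Q·(S₀ − S)·θ_c, so V = 0.566 × 603 × (252 − 13.7) × 5.58 / [2020 × (1 + 0.0608 × 5.58)] = 4.54×10^5 / 2705 = 167.8 m³.
HRT = V/Q = 167.8 m³ / 603 m³·d⁻¹ = 0.2782 d × 24 = 6.677 h.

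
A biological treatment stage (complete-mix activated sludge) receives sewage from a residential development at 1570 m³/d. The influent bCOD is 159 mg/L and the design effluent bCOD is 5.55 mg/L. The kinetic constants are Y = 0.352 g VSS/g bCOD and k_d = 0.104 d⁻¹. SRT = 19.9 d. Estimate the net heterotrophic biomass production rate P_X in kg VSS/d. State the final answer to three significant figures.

Y_obs = Y / (1 + k_d θ_c) = 0.352 / (1 + 0.104 × 19.9) = 0.352 / 3.070 = 0.1147.
Substrate removed = Q·(S₀ − S) = 1570 m³/d × (159 − 5.55) g/m³ = 2.41×10^5 g/d = 240.9 kg/d.
So the net sludge growth is P_X = 0.1147 × 240.9 = 27.63 kg VSS/d.

P_X ≈ 27.6 kg VSS/d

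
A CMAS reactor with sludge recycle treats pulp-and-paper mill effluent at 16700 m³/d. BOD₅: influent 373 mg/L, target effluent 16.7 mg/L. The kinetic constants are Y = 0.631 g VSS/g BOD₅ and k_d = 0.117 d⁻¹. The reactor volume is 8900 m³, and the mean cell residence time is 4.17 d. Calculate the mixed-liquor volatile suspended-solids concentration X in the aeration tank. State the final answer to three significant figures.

Solving the biomass balance for X: X = Y Q (S₀−S) θ_c / [V (1+k_d θ_c)] = 0.631 × 16700 × (373 − 16.7) × 4.17 / [8900 × (1 + 0.117 × 4.17)] = 1182 mg/L.

X ≈ 1180 mg/L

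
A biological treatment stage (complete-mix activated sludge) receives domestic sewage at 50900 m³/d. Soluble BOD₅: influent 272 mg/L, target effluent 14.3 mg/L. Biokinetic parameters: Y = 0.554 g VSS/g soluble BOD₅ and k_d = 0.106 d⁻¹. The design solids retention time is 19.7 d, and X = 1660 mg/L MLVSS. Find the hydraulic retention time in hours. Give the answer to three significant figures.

τ ≈ 13.2 h

Rearranging the biomass balance for a CMAS with decay, V = Y·Q·ΔS·θ_c / [X·(1+k_d θ_c)] = 0.554 × 50900 × (272 − 14.3) × 19.7 / [1660 × (1 + 0.106 × 19.7)] = 1.43×10^8 / 5126 = 27925 m³.
τ = V/Q = 27925/50900 = 0.5486 d, or 13.17 h.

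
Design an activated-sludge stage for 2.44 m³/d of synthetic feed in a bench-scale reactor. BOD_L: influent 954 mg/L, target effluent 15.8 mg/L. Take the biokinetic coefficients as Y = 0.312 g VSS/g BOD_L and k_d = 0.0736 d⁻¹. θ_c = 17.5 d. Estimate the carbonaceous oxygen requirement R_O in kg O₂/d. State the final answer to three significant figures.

R_O ≈ 1.85 kg O₂/d

Correct the yield for decay: Y_obs = Y/(1 + k_d θ_c) = 0.312 / (1 + 0.0736 × 17.5) = 0.312 / 2.288 = 0.1364.
Q·(S₀ − S) = 2.44 × (954 − 15.8) × 10⁻³ = 2.289 kg/d removed.
Biomass synthesised: P_X = Y_obs × 2.289 = 0.3122 kg VSS/d.
R_O = Q·ΔS − 1.42 P_X = 2.289 − 0.4433 = 1.846 kg O₂/d.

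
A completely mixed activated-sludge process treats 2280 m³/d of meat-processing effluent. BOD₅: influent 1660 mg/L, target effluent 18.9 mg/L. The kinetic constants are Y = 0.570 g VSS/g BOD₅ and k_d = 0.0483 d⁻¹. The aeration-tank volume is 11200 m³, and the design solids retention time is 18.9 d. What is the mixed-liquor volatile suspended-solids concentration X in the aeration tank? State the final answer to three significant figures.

X ≈ 1880 mg/L

X = Y·Q·ΔS·θ_c / [V·(1 + k_d θ_c)] = 0.570 × 2280 × (1660 − 18.9) × 18.9 / [11200 × (1 + 0.0483 × 18.9)] = 1881 mg/L.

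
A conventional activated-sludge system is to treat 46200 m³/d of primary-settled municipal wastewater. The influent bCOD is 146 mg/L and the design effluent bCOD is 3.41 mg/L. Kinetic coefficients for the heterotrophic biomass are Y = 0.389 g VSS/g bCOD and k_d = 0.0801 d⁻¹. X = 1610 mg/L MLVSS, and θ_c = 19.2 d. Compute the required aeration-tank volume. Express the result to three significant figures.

Steady-state biomass mass balance: V·X·(1 + k_d·θ_c) = Y·Q·(S₀ − S)·θ_c, so V = 0.389 × 46200 × (146 − 3.41) × 19.2 / [1610 × (1 + 0.0801 × 19.2)] = 4.92×10^7 / 4086 = 12041 m³.

V ≈ 12000 m³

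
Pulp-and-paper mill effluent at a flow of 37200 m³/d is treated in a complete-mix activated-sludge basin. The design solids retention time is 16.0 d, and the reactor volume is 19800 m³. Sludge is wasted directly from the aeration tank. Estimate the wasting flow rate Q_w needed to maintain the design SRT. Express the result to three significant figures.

Q_w ≈ 1240 m³/d

For wasting at MLVSS concentration, Q_w = V/θ_c = 19800/16.0 = 1238 m³/d.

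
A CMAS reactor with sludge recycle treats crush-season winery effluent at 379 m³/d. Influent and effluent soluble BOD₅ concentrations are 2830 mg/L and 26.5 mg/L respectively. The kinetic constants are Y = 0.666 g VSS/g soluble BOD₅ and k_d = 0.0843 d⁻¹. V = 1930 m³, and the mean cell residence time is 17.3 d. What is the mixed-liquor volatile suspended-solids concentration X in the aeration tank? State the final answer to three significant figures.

X ≈ 2580 mg/L

From V·X·(1 + k_d·θ_c) = Y·Q·(S₀ − S)·θ_c: X = 0.666 × 379 × (2830 − 26.5) × 17.3 / [1930 × (1 + 0.0843 × 17.3)] = 2580 mg/L.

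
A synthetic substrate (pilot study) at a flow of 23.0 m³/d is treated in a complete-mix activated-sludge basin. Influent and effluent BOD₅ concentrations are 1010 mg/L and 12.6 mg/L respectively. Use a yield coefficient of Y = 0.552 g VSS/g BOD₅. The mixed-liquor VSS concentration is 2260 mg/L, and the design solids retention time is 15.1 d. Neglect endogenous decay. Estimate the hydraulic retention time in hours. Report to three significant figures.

With k_d = 0 the design equation reduces to V = Y Q (S₀−S) θ_c / X = 0.552 × 23.0 × (1010 − 12.6) × 15.1 / 2260 = 84.61 m³.
HRT = V/Q = 84.61 m³ / 23.0 m³·d⁻¹ = 3.679 d × 24 = 88.29 h.

τ ≈ 88.3 h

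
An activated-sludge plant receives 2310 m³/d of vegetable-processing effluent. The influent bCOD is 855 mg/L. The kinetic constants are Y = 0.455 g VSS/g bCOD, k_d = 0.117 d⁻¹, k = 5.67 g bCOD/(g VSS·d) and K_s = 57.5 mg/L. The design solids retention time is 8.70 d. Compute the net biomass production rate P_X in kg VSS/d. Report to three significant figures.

P_X ≈ 442 kg VSS/d

From the Monod/SRT balance for a CMAS, S = K_s·(1+k_d θ_c)/[θ_c·(Y k − k_d) − 1] = 57.5 × (1 + 0.117 × 8.70) / [8.70 × (0.455 × 5.67 − 0.117) − 1] = 116.0 / 20.43 = 5.680 mg/L.
Observed yield with endogenous decay: Y_obs = Y / (1 + k_d·θ_c) = 0.455 / (1 + 0.117 × 8.70) = 0.455 / 2.018 = 0.2255 g VSS/g bCOD.
Q·(S₀ − S) = 2310 × (855 − 5.68) × 10⁻³ = 1962 kg/d removed.
So the net sludge growth is P_X = 0.2255 × 1962 = 442.4 kg VSS/d.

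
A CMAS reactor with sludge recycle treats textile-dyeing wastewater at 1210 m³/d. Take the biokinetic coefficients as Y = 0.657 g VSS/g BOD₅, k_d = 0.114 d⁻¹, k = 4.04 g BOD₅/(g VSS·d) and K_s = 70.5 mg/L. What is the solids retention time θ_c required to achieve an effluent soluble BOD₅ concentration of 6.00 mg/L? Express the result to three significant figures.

θ_c ≈ 10.6 d

Specific growth rate at S = 6.00 mg/L: μ = YkS/(K_s+S) = 0.657·4.04·6.00/(70.5+6.00) = 0.2082 d⁻¹.
Then 1/θ_c = μ − k_d = 0.2082 − 0.114 = 0.09418 d⁻¹, giving θ_c = 10.62 d.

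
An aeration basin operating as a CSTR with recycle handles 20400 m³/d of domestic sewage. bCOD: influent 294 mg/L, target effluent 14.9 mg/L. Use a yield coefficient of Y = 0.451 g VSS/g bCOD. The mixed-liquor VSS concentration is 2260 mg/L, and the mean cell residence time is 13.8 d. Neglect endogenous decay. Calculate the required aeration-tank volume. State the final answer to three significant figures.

With k_d = 0 the design equation reduces to V = Y Q (S₀−S) θ_c / X = 0.451 × 20400 × (294 − 14.9) × 13.8 / 2260 = 15680 m³.

V ≈ 15700 m³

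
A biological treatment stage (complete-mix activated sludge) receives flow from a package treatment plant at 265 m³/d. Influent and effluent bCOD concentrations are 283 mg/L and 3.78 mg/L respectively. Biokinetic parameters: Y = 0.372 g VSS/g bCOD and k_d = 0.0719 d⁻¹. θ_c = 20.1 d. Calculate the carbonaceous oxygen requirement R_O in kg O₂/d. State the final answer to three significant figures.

R_O ≈ 58.0 kg O₂/d

Y_obs = Y / (1 + k_d θ_c) = 0.372 / (1 + 0.0719 × 20.1) = 0.372 / 2.445 = 0.1521.
Mass of bCOD removed per day: Q(S₀ − S) = 265 × 279.2 g/m³ = 73.99 kg/d.
P_X = Y_obs·Q·(S₀ − S) = 0.1521 × 73.99 = 11.26 kg VSS/d.
Carbonaceous O₂ demand = substrate oxidised − cell-mass equivalent = 73.99 − 1.42 × 11.26 = 58.01 kg O₂/d.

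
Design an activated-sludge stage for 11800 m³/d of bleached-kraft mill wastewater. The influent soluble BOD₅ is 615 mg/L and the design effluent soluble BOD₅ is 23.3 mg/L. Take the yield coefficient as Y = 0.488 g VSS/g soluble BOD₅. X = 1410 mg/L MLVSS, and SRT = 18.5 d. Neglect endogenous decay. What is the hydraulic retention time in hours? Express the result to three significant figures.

V·X = Y·Q·ΔS·θ_c gives V = 0.488 × 11800 × (615 − 23.3) × 18.5 / 1410 = 44705 m³.
τ = V/Q = 44705/11800 = 3.789 d, or 90.93 h.

τ ≈ 90.9 h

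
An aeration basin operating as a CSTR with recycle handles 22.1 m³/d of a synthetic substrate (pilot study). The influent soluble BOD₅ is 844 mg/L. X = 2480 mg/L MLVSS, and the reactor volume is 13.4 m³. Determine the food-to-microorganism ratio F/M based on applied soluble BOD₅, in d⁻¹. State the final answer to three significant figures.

F/M = applied load / biomass = Q·S₀/(V·X) = 22.1 × 844 / (13.40 × 2480) = 0.5613 d⁻¹.

F/M ≈ 0.561 d⁻¹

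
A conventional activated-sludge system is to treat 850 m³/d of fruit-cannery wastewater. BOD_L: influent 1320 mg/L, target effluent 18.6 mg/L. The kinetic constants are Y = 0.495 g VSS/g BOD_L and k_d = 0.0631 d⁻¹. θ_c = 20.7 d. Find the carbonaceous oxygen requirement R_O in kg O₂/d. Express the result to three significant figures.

Correct the yield for decay: Y_obs = Y/(1 + k_d θ_c) = 0.495 / (1 + 0.0631 × 20.7) = 0.495 / 2.306 = 0.2146.
Q·(S₀ − S) = 850 × (1320 − 18.6) × 10⁻³ = 1106 kg/d removed.
Biomass synthesised: P_X = Y_obs × 1106 = 237.4 kg VSS/d.
R_O = Q·ΔS − 1.42 P_X = 1106 − 337.2 = 769.0 kg O₂/d.

R_O ≈ 769 kg O₂/d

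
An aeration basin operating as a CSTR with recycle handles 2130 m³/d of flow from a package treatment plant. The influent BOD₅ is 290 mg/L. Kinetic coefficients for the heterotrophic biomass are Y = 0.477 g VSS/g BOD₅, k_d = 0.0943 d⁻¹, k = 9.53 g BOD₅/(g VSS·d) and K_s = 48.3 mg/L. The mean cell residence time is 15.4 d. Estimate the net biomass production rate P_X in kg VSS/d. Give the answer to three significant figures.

For a completely mixed reactor with recycle the Lawrence–McCarty relation gives S = K_s·(1 + k_d·θ_c) / [θ_c·(Y·k − k_d) − 1] = 48.3 × (1 + 0.0943 × 15.4) / [15.4 × (0.477 × 9.53 − 0.0943) − 1] = 118.4 / 67.55 = 1.753 mg/L.
Y_obs = Y / (1 + k_d θ_c) = 0.477 / (1 + 0.0943 × 15.4) = 0.477 / 2.452 = 0.1945.
Q·(S₀ − S) = 2130 × (290 − 1.75) × 10⁻³ = 614.0 kg/d removed.
Biomass produced: P_X = Y_obs·Q·ΔS = 0.1945 × 614.0 ≈ 119.4 kg VSS/d.

P_X ≈ 119 kg VSS/d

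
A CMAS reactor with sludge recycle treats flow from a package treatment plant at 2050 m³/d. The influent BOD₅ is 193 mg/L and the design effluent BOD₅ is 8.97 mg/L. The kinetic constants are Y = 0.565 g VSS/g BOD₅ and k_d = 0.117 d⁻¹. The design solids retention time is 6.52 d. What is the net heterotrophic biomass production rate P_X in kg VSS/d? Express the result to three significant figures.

Correct the yield for decay: Y_obs = Y/(1 + k_d θ_c) = 0.565 / (1 + 0.117 × 6.52) = 0.565 / 1.763 = 0.3205.
Substrate removed = Q·(S₀ − S) = 2050 m³/d × (193 − 8.97) g/m³ = 3.77×10^5 g/d = 377.3 kg/d.
So the net sludge growth is P_X = 0.3205 × 377.3 = 120.9 kg VSS/d.

P_X ≈ 121 kg VSS/d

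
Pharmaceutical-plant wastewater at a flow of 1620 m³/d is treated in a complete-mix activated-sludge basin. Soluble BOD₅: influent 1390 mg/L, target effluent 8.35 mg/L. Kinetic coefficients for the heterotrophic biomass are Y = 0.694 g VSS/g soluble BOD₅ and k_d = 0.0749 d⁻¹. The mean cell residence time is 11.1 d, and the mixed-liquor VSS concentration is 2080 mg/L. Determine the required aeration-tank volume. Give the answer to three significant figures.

From the SRT design equation V = Y Q (S₀−S) θ_c / [X (1 + k_d θ_c)] = 0.694 × 1620 × (1390 − 8.35) × 11.1 / [2080 × (1 + 0.0749 × 11.1)] = 1.72×10^7 / 3809 = 4526 m³.

V ≈ 4530 m³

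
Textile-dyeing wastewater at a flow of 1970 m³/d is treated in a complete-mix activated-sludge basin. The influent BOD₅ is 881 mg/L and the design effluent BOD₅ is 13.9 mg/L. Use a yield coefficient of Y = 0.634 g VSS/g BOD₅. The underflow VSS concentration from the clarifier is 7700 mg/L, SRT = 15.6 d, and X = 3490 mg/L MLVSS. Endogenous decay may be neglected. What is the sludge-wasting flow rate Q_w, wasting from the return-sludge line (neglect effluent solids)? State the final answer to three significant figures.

Q_w ≈ 141 m³/d

With k_d = 0 the design equation reduces to V = Y Q (S₀−S) θ_c / X = 0.634 × 1970 × (881 − 13.9) × 15.6 / 3490 = 4841 m³.
Wasting from the return line (neglecting effluent solids): Q_w = V·X / (θ_c·X_r) = 4841 × 3490 / (15.6 × 7700) = 140.6 m³/d.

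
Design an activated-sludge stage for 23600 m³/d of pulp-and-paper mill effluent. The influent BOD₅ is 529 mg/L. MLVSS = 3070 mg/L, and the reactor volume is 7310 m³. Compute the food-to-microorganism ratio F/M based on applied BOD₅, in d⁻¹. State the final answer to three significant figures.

F/M ≈ 0.556 d⁻¹

F/M = applied load / biomass = Q·S₀/(V·X) = 23600 × 529 / (7310 × 3070) = 0.5563 d⁻¹.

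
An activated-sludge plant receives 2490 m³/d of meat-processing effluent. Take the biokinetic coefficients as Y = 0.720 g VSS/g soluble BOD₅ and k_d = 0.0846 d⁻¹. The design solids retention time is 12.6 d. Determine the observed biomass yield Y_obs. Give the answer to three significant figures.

Y_obs ≈ 0.349 g VSS/g soluble BOD₅

Observed yield with endogenous decay: Y_obs = Y / (1 + k_d·θ_c) = 0.720 / (1 + 0.0846 × 12.6) = 0.720 / 2.066 = 0.3485 g VSS/g soluble BOD₅.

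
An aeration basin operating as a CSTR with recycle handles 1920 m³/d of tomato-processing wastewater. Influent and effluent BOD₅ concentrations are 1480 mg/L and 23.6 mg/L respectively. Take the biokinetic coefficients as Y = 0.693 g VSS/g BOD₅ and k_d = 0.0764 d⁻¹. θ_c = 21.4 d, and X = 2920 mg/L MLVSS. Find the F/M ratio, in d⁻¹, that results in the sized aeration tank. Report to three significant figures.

Steady-state biomass mass balance: V·X·(1 + k_d·θ_c) = Y·Q·(S₀ − S)·θ_c, so V = 0.693 × 1920 × (1480 − 23.6) × 21.4 / [2920 × (1 + 0.0764 × 21.4)] = 4.15×10^7 / 7694 = 5390 m³.
F/M = Q·S₀ / (V·X) = 1920 × 1480 / (5390 × 2920) = 0.1806 g BOD₅·(g VSS·d)⁻¹.

F/M ≈ 0.181 d⁻¹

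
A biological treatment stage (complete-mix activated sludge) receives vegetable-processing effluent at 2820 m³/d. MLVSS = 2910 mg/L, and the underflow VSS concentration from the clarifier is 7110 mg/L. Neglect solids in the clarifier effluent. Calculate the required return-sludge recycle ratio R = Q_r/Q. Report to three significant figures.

R ≈ 0.693

Mass balance around the secondary clarifier (neglecting effluent solids): R = X / (X_r − X) = 2910 / (7110 − 2910) = 0.6929.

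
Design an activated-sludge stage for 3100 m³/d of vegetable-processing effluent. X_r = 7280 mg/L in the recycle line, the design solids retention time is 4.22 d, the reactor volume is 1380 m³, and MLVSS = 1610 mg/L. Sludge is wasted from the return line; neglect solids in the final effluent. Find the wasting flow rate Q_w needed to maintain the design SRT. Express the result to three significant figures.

Wasting from the return line (neglecting effluent solids): Q_w = V·X / (θ_c·X_r) = 1380 × 1610 / (4.22 × 7280) = 72.32 m³/d.

Q_w ≈ 72.3 m³/d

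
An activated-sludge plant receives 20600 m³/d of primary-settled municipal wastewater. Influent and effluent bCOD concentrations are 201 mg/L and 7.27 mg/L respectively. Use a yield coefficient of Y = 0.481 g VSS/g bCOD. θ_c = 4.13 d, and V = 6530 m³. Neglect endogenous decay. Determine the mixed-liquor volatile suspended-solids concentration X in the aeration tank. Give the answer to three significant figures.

X ≈ 1210 mg/L

From V·X = Y·Q·(S₀ − S)·θ_c (decay neglected): X = 0.481 × 20600 × (201 − 7.27) × 4.13 / 6530 = 1214 mg/L.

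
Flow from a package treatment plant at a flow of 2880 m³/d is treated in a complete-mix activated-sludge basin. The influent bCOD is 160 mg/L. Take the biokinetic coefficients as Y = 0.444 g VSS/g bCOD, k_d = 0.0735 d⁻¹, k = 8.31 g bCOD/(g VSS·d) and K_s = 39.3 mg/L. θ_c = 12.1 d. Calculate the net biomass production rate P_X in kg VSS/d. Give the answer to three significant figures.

P_X ≈ 107 kg VSS/d

For a completely mixed reactor with recycle the Lawrence–McCarty relation gives S = K_s·(1 + k_d·θ_c) / [θ_c·(Y·k − k_d) − 1] = 39.3 × (1 + 0.0735 × 12.1) / [12.1 × (0.444 × 8.31 − 0.0735) − 1] = 74.25 / 42.76 = 1.737 mg/L.
Observed yield with endogenous decay: Y_obs = Y / (1 + k_d·θ_c) = 0.444 / (1 + 0.0735 × 12.1) = 0.444 / 1.889 = 0.2350 g VSS/g bCOD.
Substrate removed = Q·(S₀ − S) = 2880 m³/d × (160 − 1.74) g/m³ = 4.56×10^5 g/d = 455.8 kg/d.
P_X = Y_obs · Q(S₀ − S) = 0.2350 × 455.8 = 107.1 kg VSS/d.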